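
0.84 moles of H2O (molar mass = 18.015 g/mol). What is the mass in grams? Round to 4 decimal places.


mass = n * M
mass = 0.84 * 18.015
mass = 15.1326 g, rounded to 4 dp:

15.1326 g


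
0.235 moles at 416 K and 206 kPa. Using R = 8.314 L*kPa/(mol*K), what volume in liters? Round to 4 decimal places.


PV = nRT, solve for V = nRT / P.
nRT = 0.235 * 8.314 * 416 = 812.7766
V = 812.7766 / 206
V = 3.94551748 L, rounded to 4 dp:

3.9455 L


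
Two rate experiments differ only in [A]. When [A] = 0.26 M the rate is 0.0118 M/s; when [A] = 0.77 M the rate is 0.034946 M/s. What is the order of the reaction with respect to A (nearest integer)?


Rate is proportional to [A]^n, so rate2/rate1 = ([A]2/[A]1)^n. Take logs to solve for n.
rate2/rate1 = 0.034946 / 0.0118 = 2.9615
[A]2/[A]1 = 0.77 / 0.26 = 2.9615
n = ln(2.9615) / ln(2.9615) = 1.0
Nearest integer order:

1


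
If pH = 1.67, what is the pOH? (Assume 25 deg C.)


At 25 deg C, pH + pOH = 14.
pOH = 14 - pH = 14 - 1.67
pOH = 12.33:

12.33


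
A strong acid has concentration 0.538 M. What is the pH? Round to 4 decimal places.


A strong acid dissociates completely, so [H+] equals the given concentration.
pH = -log10([H+]) = -log10(0.538)
pH = 0.26921772, rounded to 4 dp:

0.2692


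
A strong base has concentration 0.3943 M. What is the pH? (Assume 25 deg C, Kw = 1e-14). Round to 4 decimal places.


A strong base dissociates completely, so [OH-] equals the given concentration.
pOH = -log10([OH-]) = -log10(0.3943) = 0.404173
pH = 14 - pOH = 14 - 0.404173
pH = 13.595827, rounded to 4 dp:

13.5958


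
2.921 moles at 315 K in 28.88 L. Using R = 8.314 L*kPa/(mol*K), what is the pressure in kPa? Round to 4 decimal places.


PV = nRT, solve for P = nRT / V.
nRT = 2.921 * 8.314 * 315 = 7649.8361
P = 7649.8361 / 28.88
P = 264.88352147 kPa, rounded to 4 dp:

264.8835 kPa


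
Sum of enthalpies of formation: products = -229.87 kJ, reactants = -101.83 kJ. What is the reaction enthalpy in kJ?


dH_rxn = sum(dH_f products) - sum(dH_f reactants)
dH_rxn = -229.87 - (-101.83)
dH_rxn = -128.04 kJ:

-128.04 kJ


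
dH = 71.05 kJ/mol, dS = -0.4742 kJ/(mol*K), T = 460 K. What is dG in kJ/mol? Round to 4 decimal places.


Gibbs: dG = dH - T*dS (consistent units, dS already in kJ/(mol*K)).
T*dS = 460 * -0.4742 = -218.132
dG = 71.05 - (-218.132)
dG = 289.182 kJ/mol, rounded to 4 dp:

289.1820 kJ/mol


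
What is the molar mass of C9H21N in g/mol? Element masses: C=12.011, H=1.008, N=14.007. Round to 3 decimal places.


M = sum(count * atomic_mass) over atoms.
M = 9*12.011 + 21*1.008 + 1*14.007
M = 108.099 + 21.168 + 14.007
M = 143.274 g/mol, rounded to 3 dp:

143.274 g/mol


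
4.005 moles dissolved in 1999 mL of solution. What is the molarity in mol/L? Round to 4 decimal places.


Convert volume to liters: V_L = V_mL / 1000.
V_L = 1999 / 1000 = 1.999 L
M = n / V_L = 4.005 / 1.999
M = 2.00350175 mol/L, rounded to 4 dp:

2.0035 mol/L


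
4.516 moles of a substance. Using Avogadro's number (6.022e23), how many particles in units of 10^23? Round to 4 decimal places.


N = n * NA, then divide by 1e23 for the requested units.
N / 1e23 = n * 6.022
N / 1e23 = 4.516 * 6.022
N / 1e23 = 27.195352, rounded to 4 dp:

27.1954


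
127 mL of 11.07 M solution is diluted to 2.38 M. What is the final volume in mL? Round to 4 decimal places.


Dilution: M1*V1 = M2*V2, solve for V2.
V2 = M1*V1 / M2
V2 = 11.07 * 127 / 2.38
V2 = 1405.89 / 2.38
V2 = 590.71008403 mL, rounded to 4 dp:

590.7101 mL


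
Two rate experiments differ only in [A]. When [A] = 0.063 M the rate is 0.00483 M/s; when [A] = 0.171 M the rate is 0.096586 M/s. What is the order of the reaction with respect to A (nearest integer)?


Rate is proportional to [A]^n, so rate2/rate1 = ([A]2/[A]1)^n. Take logs to solve for n.
rate2/rate1 = 0.096586 / 0.00483 = 19.9971
[A]2/[A]1 = 0.171 / 0.063 = 2.7143
n = ln(19.9971) / ln(2.7143) = 3.0
Nearest integer order:

3


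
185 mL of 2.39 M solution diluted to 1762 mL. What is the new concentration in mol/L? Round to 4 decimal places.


Dilution: M1*V1 = M2*V2, solve for M2.
M2 = M1*V1 / V2
M2 = 2.39 * 185 / 1762
M2 = 442.15 / 1762
M2 = 0.25093644 mol/L, rounded to 4 dp:

0.2509 mol/L


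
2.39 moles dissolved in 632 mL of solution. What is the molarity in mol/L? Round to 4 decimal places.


Convert volume to liters: V_L = V_mL / 1000.
V_L = 632 / 1000 = 0.632 L
M = n / V_L = 2.39 / 0.632
M = 3.78164557 mol/L, rounded to 4 dp:

3.7816 mol/L


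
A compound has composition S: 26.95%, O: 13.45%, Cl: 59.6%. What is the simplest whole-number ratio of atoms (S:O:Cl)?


Assume 100 g of compound, divide each mass% by atomic mass to get moles, then normalize by the smallest to get a raw atom ratio.
Moles per 100 g: S: 26.95/32.065 = 0.8405, O: 13.45/15.999 = 0.8407, Cl: 59.6/35.453 = 1.6811
Raw ratio (divide by min = 0.8405): S: 1.0, O: 1.0, Cl: 2.0
Multiply by 1 to clear fractions: S: 1.0 ~= 1, O: 1.0 ~= 1, Cl: 2.0 ~= 2
Reduce by GCD to get the simplest whole-number ratio:

1:1:2


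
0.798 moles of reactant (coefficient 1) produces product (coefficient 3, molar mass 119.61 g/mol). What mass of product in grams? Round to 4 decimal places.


Use the coefficient ratio to convert reactant moles to product moles, then multiply by the product's molar mass.
moles_P = moles_R * (coeff_P / coeff_R) = 0.798 * (3/1) = 2.394
mass_P = moles_P * M_P = 2.394 * 119.61
mass_P = 286.34634 g, rounded to 4 dp:

286.3463 g


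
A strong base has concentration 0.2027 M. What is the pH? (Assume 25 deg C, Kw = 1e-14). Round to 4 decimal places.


A strong base dissociates completely, so [OH-] equals the given concentration.
pOH = -log10([OH-]) = -log10(0.2027) = 0.693146
pH = 14 - pOH = 14 - 0.693146
pH = 13.306854, rounded to 4 dp:

13.3069


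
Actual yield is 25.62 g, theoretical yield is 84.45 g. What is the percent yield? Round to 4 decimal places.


% yield = 100 * actual / theoretical
% yield = 100 * 25.62 / 84.45
% yield = 30.3374778 %, rounded to 4 dp:

30.3375 %


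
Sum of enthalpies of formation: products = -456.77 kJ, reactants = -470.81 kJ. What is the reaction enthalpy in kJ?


dH_rxn = sum(dH_f products) - sum(dH_f reactants)
dH_rxn = -456.77 - (-470.81)
dH_rxn = 14.04 kJ:

14.04 kJ


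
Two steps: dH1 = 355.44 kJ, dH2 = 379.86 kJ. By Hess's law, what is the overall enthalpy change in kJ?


Hess's law: enthalpy is a state function, so add the step enthalpies.
dH_total = dH1 + dH2 = 355.44 + (379.86)
dH_total = 735.3 kJ:

735.30 kJ


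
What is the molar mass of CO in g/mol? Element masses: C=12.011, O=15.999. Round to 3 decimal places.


M = sum(count * atomic_mass) over atoms.
M = 1*12.011 + 1*15.999
M = 12.011 + 15.999
M = 28.01 g/mol, rounded to 3 dp:

28.010 g/mol


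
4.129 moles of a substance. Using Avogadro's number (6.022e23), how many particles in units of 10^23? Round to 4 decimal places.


N = n * NA, then divide by 1e23 for the requested units.
N / 1e23 = n * 6.022
N / 1e23 = 4.129 * 6.022
N / 1e23 = 24.864838, rounded to 4 dp:

24.8648


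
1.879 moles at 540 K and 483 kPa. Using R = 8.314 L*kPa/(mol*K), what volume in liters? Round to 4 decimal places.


PV = nRT, solve for V = nRT / P.
nRT = 1.879 * 8.314 * 540 = 8435.8832
V = 8435.8832 / 483
V = 17.46559669 L, rounded to 4 dp:

17.4656 L


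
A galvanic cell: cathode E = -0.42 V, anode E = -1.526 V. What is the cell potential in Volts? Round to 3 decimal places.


Standard cell potential: E_cell = E_cathode - E_anode.
E_cell = -0.42 - (-1.526)
E_cell = 1.106 V, rounded to 3 dp:

1.106 V


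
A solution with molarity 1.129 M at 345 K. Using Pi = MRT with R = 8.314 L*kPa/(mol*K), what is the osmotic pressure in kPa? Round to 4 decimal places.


Osmotic pressure (van't Hoff): Pi = M*R*T.
RT = 8.314 * 345 = 2868.33
Pi = 1.129 * 2868.33
Pi = 3238.34457 kPa, rounded to 4 dp:

3238.3446 kPa


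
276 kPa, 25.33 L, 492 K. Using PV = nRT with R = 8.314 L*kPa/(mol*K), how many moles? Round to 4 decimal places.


PV = nRT, solve for n = PV / (RT).
PV = 276 * 25.33 = 6991.08
RT = 8.314 * 492 = 4090.488
n = 6991.08 / 4090.488
n = 1.70910659 mol, rounded to 4 dp:

1.7091 mol


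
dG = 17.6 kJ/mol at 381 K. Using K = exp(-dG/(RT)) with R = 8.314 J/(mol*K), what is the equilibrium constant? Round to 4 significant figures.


dG is in kJ/mol; multiply by 1000 to match R in J/(mol*K).
RT = 8.314 * 381 = 3167.634 J/mol
exponent = -dG*1000 / (RT) = -(17.6*1000) / 3167.634 = -5.55619746
K = exp(-5.55619746)
K = 0.0038634394, rounded to 4 significant figures:

0.003863


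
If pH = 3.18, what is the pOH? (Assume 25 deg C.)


At 25 deg C, pH + pOH = 14.
pOH = 14 - pH = 14 - 3.18
pOH = 10.82:

10.82


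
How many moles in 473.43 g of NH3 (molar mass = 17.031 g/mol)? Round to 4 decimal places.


n = mass / M
n = 473.43 / 17.031
n = 27.79813282 mol, rounded to 4 dp:

27.7981 mol


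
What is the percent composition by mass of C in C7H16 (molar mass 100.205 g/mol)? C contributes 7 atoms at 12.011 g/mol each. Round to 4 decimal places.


pct = 100 * (n_elem * M_elem) / M_total
mass_contribution = 7 * 12.011 = 84.077 g/mol
pct = 100 * 84.077 / 100.205
pct = 83.90499476 %, rounded to 4 dp:

83.9050 %


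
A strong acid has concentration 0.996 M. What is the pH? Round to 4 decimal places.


A strong acid dissociates completely, so [H+] equals the given concentration.
pH = -log10([H+]) = -log10(0.996)
pH = 0.00174066, rounded to 4 dp:

0.0017


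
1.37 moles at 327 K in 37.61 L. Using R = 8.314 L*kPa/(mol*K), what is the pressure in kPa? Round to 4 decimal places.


PV = nRT, solve for P = nRT / V.
nRT = 1.37 * 8.314 * 327 = 3724.5889
P = 3724.5889 / 37.61
P = 99.03187716 kPa, rounded to 4 dp:

99.0319 kPa


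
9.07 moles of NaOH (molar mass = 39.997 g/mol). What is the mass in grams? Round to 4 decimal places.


mass = n * M
mass = 9.07 * 39.997
mass = 362.77279 g, rounded to 4 dp:

362.7728 g


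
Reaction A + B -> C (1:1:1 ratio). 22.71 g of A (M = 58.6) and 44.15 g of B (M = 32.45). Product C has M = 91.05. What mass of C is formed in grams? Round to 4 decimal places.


Find moles of each reactant; the smaller value is the limiting reagent in a 1:1:1 reaction, so moles_C equals moles of the limiter.
n_A = mass_A / M_A = 22.71 / 58.6 = 0.387543 mol
n_B = mass_B / M_B = 44.15 / 32.45 = 1.360555 mol
Limiting reagent: A (smaller), n_limiting = 0.387543 mol
mass_C = n_limiting * M_C = 0.387543 * 91.05
mass_C = 35.28579015 g, rounded to 4 dp:

35.2858 g


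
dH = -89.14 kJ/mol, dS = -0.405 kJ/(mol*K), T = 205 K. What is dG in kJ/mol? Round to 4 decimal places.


Gibbs: dG = dH - T*dS (consistent units, dS already in kJ/(mol*K)).
T*dS = 205 * -0.405 = -83.025
dG = -89.14 - (-83.025)
dG = -6.115 kJ/mol, rounded to 4 dp:

-6.1150 kJ/mol


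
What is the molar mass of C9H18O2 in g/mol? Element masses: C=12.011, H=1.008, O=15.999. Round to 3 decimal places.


M = sum(count * atomic_mass) over atoms.
M = 9*12.011 + 18*1.008 + 2*15.999
M = 108.099 + 18.144 + 31.998
M = 158.241 g/mol, rounded to 3 dp:

158.241 g/mol


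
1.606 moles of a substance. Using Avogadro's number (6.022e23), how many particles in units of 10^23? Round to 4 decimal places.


N = n * NA, then divide by 1e23 for the requested units.
N / 1e23 = n * 6.022
N / 1e23 = 1.606 * 6.022
N / 1e23 = 9.671332, rounded to 4 dp:

9.6713


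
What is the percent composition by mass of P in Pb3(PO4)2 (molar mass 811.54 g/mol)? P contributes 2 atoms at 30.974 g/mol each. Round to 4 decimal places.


pct = 100 * (n_elem * M_elem) / M_total
mass_contribution = 2 * 30.974 = 61.948 g/mol
pct = 100 * 61.948 / 811.54
pct = 7.63338837 %, rounded to 4 dp:

7.6334 %


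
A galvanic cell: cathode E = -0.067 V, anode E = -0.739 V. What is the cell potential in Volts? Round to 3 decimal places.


Standard cell potential: E_cell = E_cathode - E_anode.
E_cell = -0.067 - (-0.739)
E_cell = 0.672 V, rounded to 3 dp:

0.672 V


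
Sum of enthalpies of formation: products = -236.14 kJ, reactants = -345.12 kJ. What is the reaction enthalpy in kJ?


dH_rxn = sum(dH_f products) - sum(dH_f reactants)
dH_rxn = -236.14 - (-345.12)
dH_rxn = 108.98 kJ:

108.98 kJ


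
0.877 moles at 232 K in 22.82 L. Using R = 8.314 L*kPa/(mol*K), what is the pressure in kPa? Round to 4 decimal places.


PV = nRT, solve for P = nRT / V.
nRT = 0.877 * 8.314 * 232 = 1691.5997
P = 1691.5997 / 22.82
P = 74.12794479 kPa, rounded to 4 dp:

74.1279 kPa


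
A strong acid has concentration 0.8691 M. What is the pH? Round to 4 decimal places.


A strong acid dissociates completely, so [H+] equals the given concentration.
pH = -log10([H+]) = -log10(0.8691)
pH = 0.06093025, rounded to 4 dp:

0.0609


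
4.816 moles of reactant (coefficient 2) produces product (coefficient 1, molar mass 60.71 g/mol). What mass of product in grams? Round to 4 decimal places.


Use the coefficient ratio to convert reactant moles to product moles, then multiply by the product's molar mass.
moles_P = moles_R * (coeff_P / coeff_R) = 4.816 * (1/2) = 2.408
mass_P = moles_P * M_P = 2.408 * 60.71
mass_P = 146.18968 g, rounded to 4 dp:

146.1897 g


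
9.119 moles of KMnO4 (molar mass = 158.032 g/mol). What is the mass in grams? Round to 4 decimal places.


mass = n * M
mass = 9.119 * 158.032
mass = 1441.093808 g, rounded to 4 dp:

1441.0938 g


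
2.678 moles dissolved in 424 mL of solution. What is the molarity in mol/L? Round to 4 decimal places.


Convert volume to liters: V_L = V_mL / 1000.
V_L = 424 / 1000 = 0.424 L
M = n / V_L = 2.678 / 0.424
M = 6.31603774 mol/L, rounded to 4 dp:

6.3160 mol/L


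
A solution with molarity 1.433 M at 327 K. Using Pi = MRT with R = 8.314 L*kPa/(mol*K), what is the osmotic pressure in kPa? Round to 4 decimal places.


Osmotic pressure (van't Hoff): Pi = M*R*T.
RT = 8.314 * 327 = 2718.678
Pi = 1.433 * 2718.678
Pi = 3895.865574 kPa, rounded to 4 dp:

3895.8656 kPa


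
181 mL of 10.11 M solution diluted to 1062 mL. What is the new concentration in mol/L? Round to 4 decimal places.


Dilution: M1*V1 = M2*V2, solve for M2.
M2 = M1*V1 / V2
M2 = 10.11 * 181 / 1062
M2 = 1829.91 / 1062
M2 = 1.7230791 mol/L, rounded to 4 dp:

1.7231 mol/L


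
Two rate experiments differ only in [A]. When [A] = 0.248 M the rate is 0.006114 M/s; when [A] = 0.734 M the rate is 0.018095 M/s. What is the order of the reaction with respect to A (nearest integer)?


Rate is proportional to [A]^n, so rate2/rate1 = ([A]2/[A]1)^n. Take logs to solve for n.
rate2/rate1 = 0.018095 / 0.006114 = 2.9596
[A]2/[A]1 = 0.734 / 0.248 = 2.9597
n = ln(2.9596) / ln(2.9597) = 1.0
Nearest integer order:

1


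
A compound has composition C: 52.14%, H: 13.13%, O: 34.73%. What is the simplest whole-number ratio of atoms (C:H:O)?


Assume 100 g of compound, divide each mass% by atomic mass to get moles, then normalize by the smallest to get a raw atom ratio.
Moles per 100 g: C: 52.14/12.011 = 4.341, H: 13.13/1.008 = 13.0258, O: 34.73/15.999 = 2.1708
Raw ratio (divide by min = 2.1708): C: 2.0, H: 6.001, O: 1.0
Multiply by 1 to clear fractions: C: 2.0 ~= 2, H: 6.001 ~= 6, O: 1.0 ~= 1
Reduce by GCD to get the simplest whole-number ratio:

2:6:1


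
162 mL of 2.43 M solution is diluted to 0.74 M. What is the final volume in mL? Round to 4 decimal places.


Dilution: M1*V1 = M2*V2, solve for V2.
V2 = M1*V1 / M2
V2 = 2.43 * 162 / 0.74
V2 = 393.66 / 0.74
V2 = 531.97297297 mL, rounded to 4 dp:

531.9730 mL


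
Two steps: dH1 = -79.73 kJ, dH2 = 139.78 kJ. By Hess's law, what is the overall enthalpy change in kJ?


Hess's law: enthalpy is a state function, so add the step enthalpies.
dH_total = dH1 + dH2 = -79.73 + (139.78)
dH_total = 60.05 kJ:

60.05 kJ


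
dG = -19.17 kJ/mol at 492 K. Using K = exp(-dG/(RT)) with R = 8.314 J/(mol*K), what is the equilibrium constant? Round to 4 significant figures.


dG is in kJ/mol; multiply by 1000 to match R in J/(mol*K).
RT = 8.314 * 492 = 4090.488 J/mol
exponent = -dG*1000 / (RT) = -(-19.17*1000) / 4090.488 = 4.6864824
K = exp(4.6864824)
K = 108.47095, rounded to 4 significant figures:

108.5


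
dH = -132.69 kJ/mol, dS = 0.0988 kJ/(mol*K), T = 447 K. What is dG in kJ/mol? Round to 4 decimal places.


Gibbs: dG = dH - T*dS (consistent units, dS already in kJ/(mol*K)).
T*dS = 447 * 0.0988 = 44.1636
dG = -132.69 - (44.1636)
dG = -176.8536 kJ/mol, rounded to 4 dp:

-176.8536 kJ/mol


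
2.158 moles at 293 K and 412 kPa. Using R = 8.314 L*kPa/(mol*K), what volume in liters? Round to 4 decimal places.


PV = nRT, solve for V = nRT / P.
nRT = 2.158 * 8.314 * 293 = 5256.8923
V = 5256.8923 / 412
V = 12.75944733 L, rounded to 4 dp:

12.7594 L


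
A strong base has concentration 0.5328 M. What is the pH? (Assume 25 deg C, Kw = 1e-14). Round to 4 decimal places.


A strong base dissociates completely, so [OH-] equals the given concentration.
pOH = -log10([OH-]) = -log10(0.5328) = 0.273436
pH = 14 - pOH = 14 - 0.273436
pH = 13.726564, rounded to 4 dp:

13.7266


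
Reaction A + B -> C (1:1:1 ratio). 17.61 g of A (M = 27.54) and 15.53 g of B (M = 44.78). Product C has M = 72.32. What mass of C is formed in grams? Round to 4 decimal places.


Find moles of each reactant; the smaller value is the limiting reagent in a 1:1:1 reaction, so moles_C equals moles of the limiter.
n_A = mass_A / M_A = 17.61 / 27.54 = 0.639434 mol
n_B = mass_B / M_B = 15.53 / 44.78 = 0.346807 mol
Limiting reagent: B (smaller), n_limiting = 0.346807 mol
mass_C = n_limiting * M_C = 0.346807 * 72.32
mass_C = 25.08108224 g, rounded to 4 dp:

25.0811 g


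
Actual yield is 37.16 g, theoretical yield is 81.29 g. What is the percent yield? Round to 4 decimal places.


% yield = 100 * actual / theoretical
% yield = 100 * 37.16 / 81.29
% yield = 45.71287981 %, rounded to 4 dp:

45.7129 %


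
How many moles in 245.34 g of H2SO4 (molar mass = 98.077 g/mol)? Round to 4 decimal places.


n = mass / M
n = 245.34 / 98.077
n = 2.50150392 mol, rounded to 4 dp:

2.5015 mol


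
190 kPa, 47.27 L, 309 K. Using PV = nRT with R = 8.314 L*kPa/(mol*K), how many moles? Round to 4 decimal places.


PV = nRT, solve for n = PV / (RT).
PV = 190 * 47.27 = 8981.3
RT = 8.314 * 309 = 2569.026
n = 8981.3 / 2569.026
n = 3.4959942 mol, rounded to 4 dp:

3.4960 mol


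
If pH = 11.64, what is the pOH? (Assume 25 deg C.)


At 25 deg C, pH + pOH = 14.
pOH = 14 - pH = 14 - 11.64
pOH = 2.36:

2.36


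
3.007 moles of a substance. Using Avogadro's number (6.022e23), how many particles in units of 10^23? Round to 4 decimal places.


N = n * NA, then divide by 1e23 for the requested units.
N / 1e23 = n * 6.022
N / 1e23 = 3.007 * 6.022
N / 1e23 = 18.108154, rounded to 4 dp:

18.1082


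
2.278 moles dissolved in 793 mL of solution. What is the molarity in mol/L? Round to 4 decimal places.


Convert volume to liters: V_L = V_mL / 1000.
V_L = 793 / 1000 = 0.793 L
M = n / V_L = 2.278 / 0.793
M = 2.87263556 mol/L, rounded to 4 dp:

2.8726 mol/L


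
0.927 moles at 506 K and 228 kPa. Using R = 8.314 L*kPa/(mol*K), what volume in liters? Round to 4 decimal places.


PV = nRT, solve for V = nRT / P.
nRT = 0.927 * 8.314 * 506 = 3899.7815
V = 3899.7815 / 228
V = 17.10430482 L, rounded to 4 dp:

17.1043 L


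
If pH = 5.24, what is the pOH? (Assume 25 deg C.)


At 25 deg C, pH + pOH = 14.
pOH = 14 - pH = 14 - 5.24
pOH = 8.76:

8.76


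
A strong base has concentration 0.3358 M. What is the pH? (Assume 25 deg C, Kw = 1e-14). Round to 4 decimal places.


A strong base dissociates completely, so [OH-] equals the given concentration.
pOH = -log10([OH-]) = -log10(0.3358) = 0.473919
pH = 14 - pOH = 14 - 0.473919
pH = 13.526081, rounded to 4 dp:

13.5261


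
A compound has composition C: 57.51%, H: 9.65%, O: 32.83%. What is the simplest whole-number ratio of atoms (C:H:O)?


Assume 100 g of compound, divide each mass% by atomic mass to get moles, then normalize by the smallest to get a raw atom ratio.
Moles per 100 g: C: 57.51/12.011 = 4.7881, H: 9.65/1.008 = 9.5734, O: 32.83/15.999 = 2.052
Raw ratio (divide by min = 2.052): C: 2.333, H: 4.665, O: 1.0
Multiply by 3 to clear fractions: C: 7.0 ~= 7, H: 13.996 ~= 14, O: 3.0 ~= 3
Reduce by GCD to get the simplest whole-number ratio:

7:14:3


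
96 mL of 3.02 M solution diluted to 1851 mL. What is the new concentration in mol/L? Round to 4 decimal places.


Dilution: M1*V1 = M2*V2, solve for M2.
M2 = M1*V1 / V2
M2 = 3.02 * 96 / 1851
M2 = 289.92 / 1851
M2 = 0.15662885 mol/L, rounded to 4 dp:

0.1566 mol/L


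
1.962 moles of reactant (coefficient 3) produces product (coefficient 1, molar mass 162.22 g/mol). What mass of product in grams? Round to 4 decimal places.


Use the coefficient ratio to convert reactant moles to product moles, then multiply by the product's molar mass.
moles_P = moles_R * (coeff_P / coeff_R) = 1.962 * (1/3) = 0.654
mass_P = moles_P * M_P = 0.654 * 162.22
mass_P = 106.09188 g, rounded to 4 dp:

106.0919 g


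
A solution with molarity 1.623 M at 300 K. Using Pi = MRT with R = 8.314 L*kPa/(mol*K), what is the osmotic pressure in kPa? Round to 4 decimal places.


Osmotic pressure (van't Hoff): Pi = M*R*T.
RT = 8.314 * 300 = 2494.2
Pi = 1.623 * 2494.2
Pi = 4048.0866 kPa, rounded to 4 dp:

4048.0866 kPa


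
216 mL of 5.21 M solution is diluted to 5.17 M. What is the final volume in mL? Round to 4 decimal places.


Dilution: M1*V1 = M2*V2, solve for V2.
V2 = M1*V1 / M2
V2 = 5.21 * 216 / 5.17
V2 = 1125.36 / 5.17
V2 = 217.67117988 mL, rounded to 4 dp:

217.6712 mL


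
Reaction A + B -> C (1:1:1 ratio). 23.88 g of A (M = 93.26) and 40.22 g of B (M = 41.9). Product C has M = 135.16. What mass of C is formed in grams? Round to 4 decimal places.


Find moles of each reactant; the smaller value is the limiting reagent in a 1:1:1 reaction, so moles_C equals moles of the limiter.
n_A = mass_A / M_A = 23.88 / 93.26 = 0.256058 mol
n_B = mass_B / M_B = 40.22 / 41.9 = 0.959905 mol
Limiting reagent: A (smaller), n_limiting = 0.256058 mol
mass_C = n_limiting * M_C = 0.256058 * 135.16
mass_C = 34.60879928 g, rounded to 4 dp:

34.6088 g


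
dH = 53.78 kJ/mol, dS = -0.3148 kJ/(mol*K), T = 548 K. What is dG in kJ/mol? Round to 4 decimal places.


Gibbs: dG = dH - T*dS (consistent units, dS already in kJ/(mol*K)).
T*dS = 548 * -0.3148 = -172.5104
dG = 53.78 - (-172.5104)
dG = 226.2904 kJ/mol, rounded to 4 dp:

226.2904 kJ/mol


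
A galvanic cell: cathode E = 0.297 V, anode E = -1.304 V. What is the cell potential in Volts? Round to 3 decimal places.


Standard cell potential: E_cell = E_cathode - E_anode.
E_cell = 0.297 - (-1.304)
E_cell = 1.601 V, rounded to 3 dp:

1.601 V


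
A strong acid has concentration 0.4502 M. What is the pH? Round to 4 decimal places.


A strong acid dissociates completely, so [H+] equals the given concentration.
pH = -log10([H+]) = -log10(0.4502)
pH = 0.34659451, rounded to 4 dp:

0.3466


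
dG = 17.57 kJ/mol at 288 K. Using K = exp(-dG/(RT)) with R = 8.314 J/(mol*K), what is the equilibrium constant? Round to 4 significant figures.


dG is in kJ/mol; multiply by 1000 to match R in J/(mol*K).
RT = 8.314 * 288 = 2394.432 J/mol
exponent = -dG*1000 / (RT) = -(17.57*1000) / 2394.432 = -7.33785716
K = exp(-7.33785716)
K = 0.00065044282, rounded to 4 significant figures:

0.0006504


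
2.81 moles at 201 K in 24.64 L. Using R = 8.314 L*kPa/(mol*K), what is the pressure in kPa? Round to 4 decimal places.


PV = nRT, solve for P = nRT / V.
nRT = 2.81 * 8.314 * 201 = 4695.8303
P = 4695.8303 / 24.64
P = 190.57752841 kPa, rounded to 4 dp:

190.5775 kPa


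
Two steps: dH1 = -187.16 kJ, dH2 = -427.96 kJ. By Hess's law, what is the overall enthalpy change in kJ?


Hess's law: enthalpy is a state function, so add the step enthalpies.
dH_total = dH1 + dH2 = -187.16 + (-427.96)
dH_total = -615.12 kJ:

-615.12 kJ


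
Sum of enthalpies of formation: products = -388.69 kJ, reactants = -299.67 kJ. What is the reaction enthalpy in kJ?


dH_rxn = sum(dH_f products) - sum(dH_f reactants)
dH_rxn = -388.69 - (-299.67)
dH_rxn = -89.02 kJ:

-89.02 kJ


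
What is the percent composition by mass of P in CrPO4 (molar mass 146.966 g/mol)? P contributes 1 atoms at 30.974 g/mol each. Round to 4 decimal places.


pct = 100 * (n_elem * M_elem) / M_total
mass_contribution = 1 * 30.974 = 30.974 g/mol
pct = 100 * 30.974 / 146.966
pct = 21.07562293 %, rounded to 4 dp:

21.0756 %


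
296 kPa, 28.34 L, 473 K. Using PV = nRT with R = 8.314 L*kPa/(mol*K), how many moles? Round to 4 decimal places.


PV = nRT, solve for n = PV / (RT).
PV = 296 * 28.34 = 8388.64
RT = 8.314 * 473 = 3932.522
n = 8388.64 / 3932.522
n = 2.13314509 mol, rounded to 4 dp:

2.1331 mol


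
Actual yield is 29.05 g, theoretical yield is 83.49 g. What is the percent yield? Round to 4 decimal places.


% yield = 100 * actual / theoretical
% yield = 100 * 29.05 / 83.49
% yield = 34.79458618 %, rounded to 4 dp:

34.7946 %


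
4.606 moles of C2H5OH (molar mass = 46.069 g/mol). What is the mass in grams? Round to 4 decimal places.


mass = n * M
mass = 4.606 * 46.069
mass = 212.193814 g, rounded to 4 dp:

212.1938 g


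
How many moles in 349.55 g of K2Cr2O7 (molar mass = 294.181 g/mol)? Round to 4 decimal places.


n = mass / M
n = 349.55 / 294.181
n = 1.18821406 mol, rounded to 4 dp:

1.1882 mol


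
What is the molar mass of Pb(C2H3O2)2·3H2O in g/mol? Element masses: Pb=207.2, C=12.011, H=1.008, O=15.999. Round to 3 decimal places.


M = sum(count * atomic_mass) over atoms.
M = 1*207.2 + 4*12.011 + 12*1.008 + 7*15.999
M = 207.2 + 48.044 + 12.096 + 111.993
M = 379.333 g/mol, rounded to 3 dp:

379.333 g/mol


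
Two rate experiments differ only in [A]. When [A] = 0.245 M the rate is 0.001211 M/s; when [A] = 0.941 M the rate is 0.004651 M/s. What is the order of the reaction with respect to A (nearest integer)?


Rate is proportional to [A]^n, so rate2/rate1 = ([A]2/[A]1)^n. Take logs to solve for n.
rate2/rate1 = 0.004651 / 0.001211 = 3.8406
[A]2/[A]1 = 0.941 / 0.245 = 3.8408
n = ln(3.8406) / ln(3.8408) = 1.0
Nearest integer order:

1


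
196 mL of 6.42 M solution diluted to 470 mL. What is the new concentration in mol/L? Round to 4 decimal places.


Dilution: M1*V1 = M2*V2, solve for M2.
M2 = M1*V1 / V2
M2 = 6.42 * 196 / 470
M2 = 1258.32 / 470
M2 = 2.6772766 mol/L, rounded to 4 dp:

2.6773 mol/L


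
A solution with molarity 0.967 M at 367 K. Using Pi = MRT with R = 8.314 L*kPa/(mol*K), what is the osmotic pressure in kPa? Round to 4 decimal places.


Osmotic pressure (van't Hoff): Pi = M*R*T.
RT = 8.314 * 367 = 3051.238
Pi = 0.967 * 3051.238
Pi = 2950.547146 kPa, rounded to 4 dp:

2950.5471 kPa


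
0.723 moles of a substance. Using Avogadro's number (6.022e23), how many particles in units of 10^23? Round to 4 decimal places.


N = n * NA, then divide by 1e23 for the requested units.
N / 1e23 = n * 6.022
N / 1e23 = 0.723 * 6.022
N / 1e23 = 4.353906, rounded to 4 dp:

4.3539


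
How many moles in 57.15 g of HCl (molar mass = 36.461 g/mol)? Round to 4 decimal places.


n = mass / M
n = 57.15 / 36.461
n = 1.56742821 mol, rounded to 4 dp:

1.5674 mol


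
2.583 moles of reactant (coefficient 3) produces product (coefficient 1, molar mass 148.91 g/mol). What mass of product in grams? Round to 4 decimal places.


Use the coefficient ratio to convert reactant moles to product moles, then multiply by the product's molar mass.
moles_P = moles_R * (coeff_P / coeff_R) = 2.583 * (1/3) = 0.861
mass_P = moles_P * M_P = 0.861 * 148.91
mass_P = 128.21151 g, rounded to 4 dp:

128.2115 g


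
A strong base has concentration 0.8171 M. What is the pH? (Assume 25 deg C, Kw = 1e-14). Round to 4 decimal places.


A strong base dissociates completely, so [OH-] equals the given concentration.
pOH = -log10([OH-]) = -log10(0.8171) = 0.087725
pH = 14 - pOH = 14 - 0.087725
pH = 13.912275, rounded to 4 dp:

13.9123


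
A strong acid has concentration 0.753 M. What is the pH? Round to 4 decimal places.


A strong acid dissociates completely, so [H+] equals the given concentration.
pH = -log10([H+]) = -log10(0.753)
pH = 0.12320502, rounded to 4 dp:

0.1232


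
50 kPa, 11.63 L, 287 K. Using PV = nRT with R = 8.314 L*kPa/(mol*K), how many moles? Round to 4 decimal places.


PV = nRT, solve for n = PV / (RT).
PV = 50 * 11.63 = 581.5
RT = 8.314 * 287 = 2386.118
n = 581.5 / 2386.118
n = 0.24370128 mol, rounded to 4 dp:

0.2437 mol


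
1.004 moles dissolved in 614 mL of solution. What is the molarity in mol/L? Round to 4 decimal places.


Convert volume to liters: V_L = V_mL / 1000.
V_L = 614 / 1000 = 0.614 L
M = n / V_L = 1.004 / 0.614
M = 1.63517915 mol/L, rounded to 4 dp:

1.6352 mol/L


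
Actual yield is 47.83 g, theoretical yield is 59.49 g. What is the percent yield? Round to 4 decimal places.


% yield = 100 * actual / theoretical
% yield = 100 * 47.83 / 59.49
% yield = 80.40006724 %, rounded to 4 dp:

80.4001 %


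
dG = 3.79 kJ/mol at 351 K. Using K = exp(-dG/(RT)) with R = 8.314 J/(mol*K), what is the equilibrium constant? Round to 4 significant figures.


dG is in kJ/mol; multiply by 1000 to match R in J/(mol*K).
RT = 8.314 * 351 = 2918.214 J/mol
exponent = -dG*1000 / (RT) = -(3.79*1000) / 2918.214 = -1.29873957
K = exp(-1.29873957)
K = 0.27287552, rounded to 4 significant figures:

0.2729


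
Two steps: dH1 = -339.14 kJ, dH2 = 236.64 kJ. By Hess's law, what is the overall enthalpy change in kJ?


Hess's law: enthalpy is a state function, so add the step enthalpies.
dH_total = dH1 + dH2 = -339.14 + (236.64)
dH_total = -102.5 kJ:

-102.50 kJ


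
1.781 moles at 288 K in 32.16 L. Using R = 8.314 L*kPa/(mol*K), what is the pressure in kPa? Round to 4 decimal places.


PV = nRT, solve for P = nRT / V.
nRT = 1.781 * 8.314 * 288 = 4264.4834
P = 4264.4834 / 32.16
P = 132.60209577 kPa, rounded to 4 dp:

132.6021 kPa


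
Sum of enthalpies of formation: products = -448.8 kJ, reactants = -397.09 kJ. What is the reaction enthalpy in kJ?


dH_rxn = sum(dH_f products) - sum(dH_f reactants)
dH_rxn = -448.8 - (-397.09)
dH_rxn = -51.71 kJ:

-51.71 kJ


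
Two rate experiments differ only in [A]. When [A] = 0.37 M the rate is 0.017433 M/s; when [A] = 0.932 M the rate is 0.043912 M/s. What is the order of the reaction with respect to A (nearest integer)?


Rate is proportional to [A]^n, so rate2/rate1 = ([A]2/[A]1)^n. Take logs to solve for n.
rate2/rate1 = 0.043912 / 0.017433 = 2.5189
[A]2/[A]1 = 0.932 / 0.37 = 2.5189
n = ln(2.5189) / ln(2.5189) = 1.0
Nearest integer order:

1


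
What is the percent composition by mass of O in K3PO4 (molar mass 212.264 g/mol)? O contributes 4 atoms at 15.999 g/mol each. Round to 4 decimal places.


pct = 100 * (n_elem * M_elem) / M_total
mass_contribution = 4 * 15.999 = 63.996 g/mol
pct = 100 * 63.996 / 212.264
pct = 30.14924811 %, rounded to 4 dp:

30.1492 %


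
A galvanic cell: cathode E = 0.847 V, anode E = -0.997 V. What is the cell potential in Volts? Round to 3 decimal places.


Standard cell potential: E_cell = E_cathode - E_anode.
E_cell = 0.847 - (-0.997)
E_cell = 1.844 V, rounded to 3 dp:

1.844 V


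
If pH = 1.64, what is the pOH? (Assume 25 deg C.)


At 25 deg C, pH + pOH = 14.
pOH = 14 - pH = 14 - 1.64
pOH = 12.36:

12.36


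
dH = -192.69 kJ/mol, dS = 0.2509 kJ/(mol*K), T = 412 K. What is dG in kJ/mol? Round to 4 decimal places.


Gibbs: dG = dH - T*dS (consistent units, dS already in kJ/(mol*K)).
T*dS = 412 * 0.2509 = 103.3708
dG = -192.69 - (103.3708)
dG = -296.0608 kJ/mol, rounded to 4 dp:

-296.0608 kJ/mol


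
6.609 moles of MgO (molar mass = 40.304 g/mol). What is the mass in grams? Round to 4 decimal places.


mass = n * M
mass = 6.609 * 40.304
mass = 266.369136 g, rounded to 4 dp:

266.3691 g


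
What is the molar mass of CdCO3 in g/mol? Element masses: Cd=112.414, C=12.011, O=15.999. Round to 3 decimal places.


M = sum(count * atomic_mass) over atoms.
M = 1*112.414 + 1*12.011 + 3*15.999
M = 112.414 + 12.011 + 47.997
M = 172.422 g/mol, rounded to 3 dp:

172.422 g/mol


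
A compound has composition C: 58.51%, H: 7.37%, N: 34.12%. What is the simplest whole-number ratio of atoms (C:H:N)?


Assume 100 g of compound, divide each mass% by atomic mass to get moles, then normalize by the smallest to get a raw atom ratio.
Moles per 100 g: C: 58.51/12.011 = 4.8714, H: 7.37/1.008 = 7.3115, N: 34.12/14.007 = 2.4359
Raw ratio (divide by min = 2.4359): C: 2.0, H: 3.002, N: 1.0
Multiply by 1 to clear fractions: C: 2.0 ~= 2, H: 3.002 ~= 3, N: 1.0 ~= 1
Reduce by GCD to get the simplest whole-number ratio:

2:3:1


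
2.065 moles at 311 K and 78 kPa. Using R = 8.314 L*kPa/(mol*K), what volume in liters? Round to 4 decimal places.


PV = nRT, solve for V = nRT / P.
nRT = 2.065 * 8.314 * 311 = 5339.3755
V = 5339.3755 / 78
V = 68.45353205 L, rounded to 4 dp:

68.4535 L


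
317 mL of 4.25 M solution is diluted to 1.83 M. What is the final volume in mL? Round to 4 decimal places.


Dilution: M1*V1 = M2*V2, solve for V2.
V2 = M1*V1 / M2
V2 = 4.25 * 317 / 1.83
V2 = 1347.25 / 1.83
V2 = 736.20218579 mL, rounded to 4 dp:

736.2022 mL


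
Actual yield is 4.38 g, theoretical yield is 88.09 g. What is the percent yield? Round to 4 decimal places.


% yield = 100 * actual / theoretical
% yield = 100 * 4.38 / 88.09
% yield = 4.97218754 %, rounded to 4 dp:

4.9722 %


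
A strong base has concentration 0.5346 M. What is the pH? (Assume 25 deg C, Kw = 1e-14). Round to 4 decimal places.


A strong base dissociates completely, so [OH-] equals the given concentration.
pOH = -log10([OH-]) = -log10(0.5346) = 0.271971
pH = 14 - pOH = 14 - 0.271971
pH = 13.728029, rounded to 4 dp:

13.7280


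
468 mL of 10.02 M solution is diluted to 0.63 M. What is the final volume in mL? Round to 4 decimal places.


Dilution: M1*V1 = M2*V2, solve for V2.
V2 = M1*V1 / M2
V2 = 10.02 * 468 / 0.63
V2 = 4689.36 / 0.63
V2 = 7443.42857143 mL, rounded to 4 dp:

7443.4286 mL


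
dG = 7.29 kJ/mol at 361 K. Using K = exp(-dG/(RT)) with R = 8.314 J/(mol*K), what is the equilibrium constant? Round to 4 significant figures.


dG is in kJ/mol; multiply by 1000 to match R in J/(mol*K).
RT = 8.314 * 361 = 3001.354 J/mol
exponent = -dG*1000 / (RT) = -(7.29*1000) / 3001.354 = -2.42890375
K = exp(-2.42890375)
K = 0.088133396, rounded to 4 significant figures:

0.08813


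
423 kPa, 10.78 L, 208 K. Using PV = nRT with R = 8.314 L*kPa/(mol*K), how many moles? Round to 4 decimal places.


PV = nRT, solve for n = PV / (RT).
PV = 423 * 10.78 = 4559.94
RT = 8.314 * 208 = 1729.312
n = 4559.94 / 1729.312
n = 2.63685211 mol, rounded to 4 dp:

2.6369 mol


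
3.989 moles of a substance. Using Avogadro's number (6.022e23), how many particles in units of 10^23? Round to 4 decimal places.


N = n * NA, then divide by 1e23 for the requested units.
N / 1e23 = n * 6.022
N / 1e23 = 3.989 * 6.022
N / 1e23 = 24.021758, rounded to 4 dp:

24.0218


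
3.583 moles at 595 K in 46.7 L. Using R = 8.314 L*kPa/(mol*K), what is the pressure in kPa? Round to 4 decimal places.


PV = nRT, solve for P = nRT / V.
nRT = 3.583 * 8.314 * 595 = 17724.4919
P = 17724.4919 / 46.7
P = 379.53944111 kPa, rounded to 4 dp:

379.5394 kPa


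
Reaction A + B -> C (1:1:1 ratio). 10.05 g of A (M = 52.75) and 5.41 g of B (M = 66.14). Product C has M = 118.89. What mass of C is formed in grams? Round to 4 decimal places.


Find moles of each reactant; the smaller value is the limiting reagent in a 1:1:1 reaction, so moles_C equals moles of the limiter.
n_A = mass_A / M_A = 10.05 / 52.75 = 0.190521 mol
n_B = mass_B / M_B = 5.41 / 66.14 = 0.081796 mol
Limiting reagent: B (smaller), n_limiting = 0.081796 mol
mass_C = n_limiting * M_C = 0.081796 * 118.89
mass_C = 9.72472644 g, rounded to 4 dp:

9.7247 g


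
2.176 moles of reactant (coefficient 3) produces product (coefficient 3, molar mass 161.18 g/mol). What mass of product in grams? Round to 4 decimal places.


Use the coefficient ratio to convert reactant moles to product moles, then multiply by the product's molar mass.
moles_P = moles_R * (coeff_P / coeff_R) = 2.176 * (3/3) = 2.176
mass_P = moles_P * M_P = 2.176 * 161.18
mass_P = 350.72768 g, rounded to 4 dp:

350.7277 g


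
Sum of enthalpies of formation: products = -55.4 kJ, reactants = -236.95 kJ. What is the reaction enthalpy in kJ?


dH_rxn = sum(dH_f products) - sum(dH_f reactants)
dH_rxn = -55.4 - (-236.95)
dH_rxn = 181.55 kJ:

181.55 kJ


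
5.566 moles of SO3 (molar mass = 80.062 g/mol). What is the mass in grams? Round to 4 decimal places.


mass = n * M
mass = 5.566 * 80.062
mass = 445.625092 g, rounded to 4 dp:

445.6251 g


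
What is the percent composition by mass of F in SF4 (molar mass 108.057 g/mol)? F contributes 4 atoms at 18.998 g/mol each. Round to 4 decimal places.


pct = 100 * (n_elem * M_elem) / M_total
mass_contribution = 4 * 18.998 = 75.992 g/mol
pct = 100 * 75.992 / 108.057
pct = 70.32584654 %, rounded to 4 dp:

70.3258 %


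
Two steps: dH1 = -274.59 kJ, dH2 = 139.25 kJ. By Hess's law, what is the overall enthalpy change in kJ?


Hess's law: enthalpy is a state function, so add the step enthalpies.
dH_total = dH1 + dH2 = -274.59 + (139.25)
dH_total = -135.34 kJ:

-135.34 kJ


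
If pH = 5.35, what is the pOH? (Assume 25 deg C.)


At 25 deg C, pH + pOH = 14.
pOH = 14 - pH = 14 - 5.35
pOH = 8.65:

8.65


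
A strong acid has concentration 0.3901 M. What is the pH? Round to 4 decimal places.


A strong acid dissociates completely, so [H+] equals the given concentration.
pH = -log10([H+]) = -log10(0.3901)
pH = 0.40882405, rounded to 4 dp:

0.4088


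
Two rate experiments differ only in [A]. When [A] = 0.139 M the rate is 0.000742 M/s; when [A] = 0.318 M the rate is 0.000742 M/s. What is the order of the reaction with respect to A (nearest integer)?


Rate is proportional to [A]^n, so rate2/rate1 = ([A]2/[A]1)^n. Take logs to solve for n.
rate2/rate1 = 0.000742 / 0.000742 = 1.0
[A]2/[A]1 = 0.318 / 0.139 = 2.2878
n = ln(1.0) / ln(2.2878) = 0.0
Nearest integer order:

0


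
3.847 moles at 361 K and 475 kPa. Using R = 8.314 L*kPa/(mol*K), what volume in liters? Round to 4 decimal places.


PV = nRT, solve for V = nRT / P.
nRT = 3.847 * 8.314 * 361 = 11546.2088
V = 11546.2088 / 475
V = 24.307808 L, rounded to 4 dp:

24.3078 L


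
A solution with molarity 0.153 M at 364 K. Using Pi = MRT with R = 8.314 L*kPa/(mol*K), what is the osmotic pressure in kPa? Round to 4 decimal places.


Osmotic pressure (van't Hoff): Pi = M*R*T.
RT = 8.314 * 364 = 3026.296
Pi = 0.153 * 3026.296
Pi = 463.023288 kPa, rounded to 4 dp:

463.0233 kPa


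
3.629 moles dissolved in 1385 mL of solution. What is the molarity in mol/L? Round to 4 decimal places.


Convert volume to liters: V_L = V_mL / 1000.
V_L = 1385 / 1000 = 1.385 L
M = n / V_L = 3.629 / 1.385
M = 2.62021661 mol/L, rounded to 4 dp:

2.6202 mol/L


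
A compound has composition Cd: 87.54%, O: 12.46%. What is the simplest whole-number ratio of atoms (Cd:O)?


Assume 100 g of compound, divide each mass% by atomic mass to get moles, then normalize by the smallest to get a raw atom ratio.
Moles per 100 g: Cd: 87.54/112.414 = 0.7787, O: 12.46/15.999 = 0.7788
Raw ratio (divide by min = 0.7787): Cd: 1.0, O: 1.0
Multiply by 1 to clear fractions: Cd: 1.0 ~= 1, O: 1.0 ~= 1
Reduce by GCD to get the simplest whole-number ratio:

1:1


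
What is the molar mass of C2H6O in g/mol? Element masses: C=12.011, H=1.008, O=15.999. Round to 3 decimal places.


M = sum(count * atomic_mass) over atoms.
M = 2*12.011 + 6*1.008 + 1*15.999
M = 24.022 + 6.048 + 15.999
M = 46.069 g/mol, rounded to 3 dp:

46.069 g/mol


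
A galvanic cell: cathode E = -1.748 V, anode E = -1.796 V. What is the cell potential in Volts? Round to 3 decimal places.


Standard cell potential: E_cell = E_cathode - E_anode.
E_cell = -1.748 - (-1.796)
E_cell = 0.048 V, rounded to 3 dp:

0.048 V
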